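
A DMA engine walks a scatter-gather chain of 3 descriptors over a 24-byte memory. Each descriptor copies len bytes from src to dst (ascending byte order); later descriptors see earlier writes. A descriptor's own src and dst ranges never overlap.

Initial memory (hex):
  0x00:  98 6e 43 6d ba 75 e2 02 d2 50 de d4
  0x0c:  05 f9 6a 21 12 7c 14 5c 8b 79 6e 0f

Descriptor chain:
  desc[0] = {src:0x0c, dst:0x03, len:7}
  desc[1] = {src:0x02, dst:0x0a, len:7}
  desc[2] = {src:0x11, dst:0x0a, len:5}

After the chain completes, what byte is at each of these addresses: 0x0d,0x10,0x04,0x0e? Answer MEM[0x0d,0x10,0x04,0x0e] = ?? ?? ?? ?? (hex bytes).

MEM[0x0d,0x10,0x04,0x0e] = 8b 7c f9 79

#0 dst[0x03+7] := {0x05,0xf9,0x6a,0x21,0x12,0x7c,0x14}
#1 dst[0x0a+7] := {0x43,0x05,0xf9,0x6a,0x21,0x12,0x7c}
#2 dst[0x0a+5] := {0x7c,0x14,0x5c,0x8b,0x79}
query mem[0x0d]=0x8b, mem[0x10]=0x7c, mem[0x04]=0xf9, mem[0x0e]=0x79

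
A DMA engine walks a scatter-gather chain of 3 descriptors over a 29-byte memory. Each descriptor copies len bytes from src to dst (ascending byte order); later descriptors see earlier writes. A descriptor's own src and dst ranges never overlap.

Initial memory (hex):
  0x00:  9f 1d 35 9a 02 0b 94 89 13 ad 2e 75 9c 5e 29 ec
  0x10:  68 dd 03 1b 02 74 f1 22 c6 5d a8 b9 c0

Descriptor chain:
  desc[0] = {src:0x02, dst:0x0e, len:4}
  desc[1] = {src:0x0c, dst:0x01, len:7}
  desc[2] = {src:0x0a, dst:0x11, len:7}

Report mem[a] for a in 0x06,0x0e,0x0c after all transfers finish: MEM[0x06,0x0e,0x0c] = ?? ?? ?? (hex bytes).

MEM[0x06,0x0e,0x0c] = 0b 35 9c

[0] 0x02->0x0e len=4 : 35 9a 02 0b
[1] 0x0c->0x01 len=7 : 9c 5e 35 9a 02 0b 03
[2] 0x0a->0x11 len=7 : 2e 75 9c 5e 35 9a 02
query mem[0x06]=0x0b, mem[0x0e]=0x35, mem[0x0c]=0x9c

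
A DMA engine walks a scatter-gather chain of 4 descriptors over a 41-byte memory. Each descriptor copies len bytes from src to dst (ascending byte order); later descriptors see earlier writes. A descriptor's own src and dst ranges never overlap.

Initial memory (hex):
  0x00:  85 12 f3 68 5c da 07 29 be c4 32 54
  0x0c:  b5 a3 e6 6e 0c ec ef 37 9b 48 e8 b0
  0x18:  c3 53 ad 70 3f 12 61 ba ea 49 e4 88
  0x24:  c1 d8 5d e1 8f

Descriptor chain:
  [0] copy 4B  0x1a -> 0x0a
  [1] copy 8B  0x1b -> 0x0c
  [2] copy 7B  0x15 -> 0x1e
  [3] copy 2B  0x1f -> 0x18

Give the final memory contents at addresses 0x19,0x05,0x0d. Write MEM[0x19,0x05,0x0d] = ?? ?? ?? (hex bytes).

MEM[0x19,0x05,0x0d] = b0 da 3f

  after D0: wrote 4B at 0x0a = ad703f12
  after D1: wrote 8B at 0x0c = 703f1261baea49e4
  after D2: wrote 7B at 0x1e = 48e8b0c353ad70
  after D3: wrote 2B at 0x18 = e8b0
query mem[0x19]=0xb0, mem[0x05]=0xda, mem[0x0d]=0x3f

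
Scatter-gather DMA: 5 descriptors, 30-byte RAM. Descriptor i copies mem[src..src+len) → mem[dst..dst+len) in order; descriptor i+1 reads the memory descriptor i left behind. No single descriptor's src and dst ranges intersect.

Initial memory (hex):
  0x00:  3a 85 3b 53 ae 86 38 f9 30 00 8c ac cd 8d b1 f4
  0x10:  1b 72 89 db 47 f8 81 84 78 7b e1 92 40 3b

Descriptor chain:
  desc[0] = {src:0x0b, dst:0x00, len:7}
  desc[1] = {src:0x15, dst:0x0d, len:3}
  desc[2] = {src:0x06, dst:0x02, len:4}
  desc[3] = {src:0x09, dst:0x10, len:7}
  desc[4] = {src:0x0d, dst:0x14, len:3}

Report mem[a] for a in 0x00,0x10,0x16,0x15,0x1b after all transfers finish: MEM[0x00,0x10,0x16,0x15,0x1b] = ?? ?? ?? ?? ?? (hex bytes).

#0 dst[0x00+7] := {0xac,0xcd,0x8d,0xb1,0xf4,0x1b,0x72}
#1 dst[0x0d+3] := {0xf8,0x81,0x84}
#2 dst[0x02+4] := {0x72,0xf9,0x30,0x00}
#3 dst[0x10+7] := {0x00,0x8c,0xac,0xcd,0xf8,0x81,0x84}
#4 dst[0x14+3] := {0xf8,0x81,0x84}
query mem[0x00]=0xac, mem[0x10]=0x00, mem[0x16]=0x84, mem[0x15]=0x81, mem[0x1b]=0x92

MEM[0x00,0x10,0x16,0x15,0x1b] = ac 00 84 81 92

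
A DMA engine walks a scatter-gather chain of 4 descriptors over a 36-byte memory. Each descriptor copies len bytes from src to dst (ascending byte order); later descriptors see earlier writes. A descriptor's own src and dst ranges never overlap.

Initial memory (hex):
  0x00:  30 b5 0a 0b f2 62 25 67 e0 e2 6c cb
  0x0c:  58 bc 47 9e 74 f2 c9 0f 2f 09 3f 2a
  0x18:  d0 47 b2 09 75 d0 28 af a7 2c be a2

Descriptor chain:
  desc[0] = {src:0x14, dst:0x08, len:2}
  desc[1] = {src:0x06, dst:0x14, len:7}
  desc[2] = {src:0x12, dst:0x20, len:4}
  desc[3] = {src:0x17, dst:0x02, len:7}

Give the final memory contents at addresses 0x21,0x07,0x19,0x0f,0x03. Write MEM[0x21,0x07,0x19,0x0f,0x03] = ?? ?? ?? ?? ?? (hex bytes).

MEM[0x21,0x07,0x19,0x0f,0x03] = 0f 75 cb 9e 6c

[0] 0x14->0x08 len=2 : 2f 09
[1] 0x06->0x14 len=7 : 25 67 2f 09 6c cb 58
[2] 0x12->0x20 len=4 : c9 0f 25 67
[3] 0x17->0x02 len=7 : 09 6c cb 58 09 75 d0
query mem[0x21]=0x0f, mem[0x07]=0x75, mem[0x19]=0xcb, mem[0x0f]=0x9e, mem[0x03]=0x6c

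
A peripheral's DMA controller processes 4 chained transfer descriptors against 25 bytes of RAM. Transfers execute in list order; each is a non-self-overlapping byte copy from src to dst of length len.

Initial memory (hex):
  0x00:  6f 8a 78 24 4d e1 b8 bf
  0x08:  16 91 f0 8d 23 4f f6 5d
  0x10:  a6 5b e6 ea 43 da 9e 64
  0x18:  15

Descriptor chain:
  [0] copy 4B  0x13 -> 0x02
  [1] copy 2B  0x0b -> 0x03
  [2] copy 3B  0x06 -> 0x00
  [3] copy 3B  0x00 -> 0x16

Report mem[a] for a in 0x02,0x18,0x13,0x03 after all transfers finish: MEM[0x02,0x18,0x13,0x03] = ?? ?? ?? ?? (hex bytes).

D0: mem[0x02..0x05] <- [ea 43 da 9e]
D1: mem[0x03..0x04] <- [8d 23]
D2: mem[0x00..0x02] <- [b8 bf 16]
D3: mem[0x16..0x18] <- [b8 bf 16]
query mem[0x02]=0x16, mem[0x18]=0x16, mem[0x13]=0xea, mem[0x03]=0x8d

MEM[0x02,0x18,0x13,0x03] = 16 16 ea 8d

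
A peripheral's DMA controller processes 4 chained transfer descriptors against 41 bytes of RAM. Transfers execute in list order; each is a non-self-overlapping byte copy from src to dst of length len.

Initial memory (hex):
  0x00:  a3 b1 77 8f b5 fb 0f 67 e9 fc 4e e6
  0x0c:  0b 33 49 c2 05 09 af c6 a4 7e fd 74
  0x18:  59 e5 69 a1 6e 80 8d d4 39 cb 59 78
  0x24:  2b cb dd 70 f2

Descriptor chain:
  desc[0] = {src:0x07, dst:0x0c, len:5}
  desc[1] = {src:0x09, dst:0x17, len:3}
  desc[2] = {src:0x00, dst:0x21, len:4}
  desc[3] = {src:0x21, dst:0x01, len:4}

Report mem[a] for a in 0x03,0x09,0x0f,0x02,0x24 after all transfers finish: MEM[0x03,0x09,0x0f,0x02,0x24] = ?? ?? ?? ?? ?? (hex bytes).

#0 dst[0x0c+5] := {0x67,0xe9,0xfc,0x4e,0xe6}
#1 dst[0x17+3] := {0xfc,0x4e,0xe6}
#2 dst[0x21+4] := {0xa3,0xb1,0x77,0x8f}
#3 dst[0x01+4] := {0xa3,0xb1,0x77,0x8f}
query mem[0x03]=0x77, mem[0x09]=0xfc, mem[0x0f]=0x4e, mem[0x02]=0xb1, mem[0x24]=0x8f

MEM[0x03,0x09,0x0f,0x02,0x24] = 77 fc 4e b1 8f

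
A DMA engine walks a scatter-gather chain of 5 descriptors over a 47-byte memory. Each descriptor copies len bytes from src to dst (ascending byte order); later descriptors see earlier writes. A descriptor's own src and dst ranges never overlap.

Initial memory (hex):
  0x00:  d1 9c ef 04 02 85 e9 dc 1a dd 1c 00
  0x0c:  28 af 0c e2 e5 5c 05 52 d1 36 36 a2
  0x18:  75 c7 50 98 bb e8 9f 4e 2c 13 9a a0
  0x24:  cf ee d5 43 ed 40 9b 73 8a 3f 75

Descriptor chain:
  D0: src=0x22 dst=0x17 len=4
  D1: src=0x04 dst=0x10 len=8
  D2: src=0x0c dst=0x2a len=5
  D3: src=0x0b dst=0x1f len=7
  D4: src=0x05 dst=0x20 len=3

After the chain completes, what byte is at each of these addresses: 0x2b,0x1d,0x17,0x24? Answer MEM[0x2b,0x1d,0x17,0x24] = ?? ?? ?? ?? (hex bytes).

MEM[0x2b,0x1d,0x17,0x24] = af e8 00 02

#0 dst[0x17+4] := {0x9a,0xa0,0xcf,0xee}
#1 dst[0x10+8] := {0x02,0x85,0xe9,0xdc,0x1a,0xdd,0x1c,0x00}
#2 dst[0x2a+5] := {0x28,0xaf,0x0c,0xe2,0x02}
#3 dst[0x1f+7] := {0x00,0x28,0xaf,0x0c,0xe2,0x02,0x85}
#4 dst[0x20+3] := {0x85,0xe9,0xdc}
query mem[0x2b]=0xaf, mem[0x1d]=0xe8, mem[0x17]=0x00, mem[0x24]=0x02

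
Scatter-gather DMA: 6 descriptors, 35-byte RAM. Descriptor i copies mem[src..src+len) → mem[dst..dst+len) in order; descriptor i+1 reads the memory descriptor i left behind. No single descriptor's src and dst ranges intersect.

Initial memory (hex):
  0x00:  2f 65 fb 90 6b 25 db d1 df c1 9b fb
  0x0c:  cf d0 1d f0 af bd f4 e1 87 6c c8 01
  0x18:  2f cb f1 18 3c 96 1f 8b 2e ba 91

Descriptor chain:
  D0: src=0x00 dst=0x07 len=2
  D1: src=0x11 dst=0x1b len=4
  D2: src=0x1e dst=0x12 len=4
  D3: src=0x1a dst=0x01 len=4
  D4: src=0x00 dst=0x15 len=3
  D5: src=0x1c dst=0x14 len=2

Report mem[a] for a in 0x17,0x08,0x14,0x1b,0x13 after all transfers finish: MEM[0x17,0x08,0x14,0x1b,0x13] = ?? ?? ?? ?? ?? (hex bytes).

[0] 0x00->0x07 len=2 : 2f 65
[1] 0x11->0x1b len=4 : bd f4 e1 87
[2] 0x1e->0x12 len=4 : 87 8b 2e ba
[3] 0x1a->0x01 len=4 : f1 bd f4 e1
[4] 0x00->0x15 len=3 : 2f f1 bd
[5] 0x1c->0x14 len=2 : f4 e1
query mem[0x17]=0xbd, mem[0x08]=0x65, mem[0x14]=0xf4, mem[0x1b]=0xbd, mem[0x13]=0x8b

MEM[0x17,0x08,0x14,0x1b,0x13] = bd 65 f4 bd 8b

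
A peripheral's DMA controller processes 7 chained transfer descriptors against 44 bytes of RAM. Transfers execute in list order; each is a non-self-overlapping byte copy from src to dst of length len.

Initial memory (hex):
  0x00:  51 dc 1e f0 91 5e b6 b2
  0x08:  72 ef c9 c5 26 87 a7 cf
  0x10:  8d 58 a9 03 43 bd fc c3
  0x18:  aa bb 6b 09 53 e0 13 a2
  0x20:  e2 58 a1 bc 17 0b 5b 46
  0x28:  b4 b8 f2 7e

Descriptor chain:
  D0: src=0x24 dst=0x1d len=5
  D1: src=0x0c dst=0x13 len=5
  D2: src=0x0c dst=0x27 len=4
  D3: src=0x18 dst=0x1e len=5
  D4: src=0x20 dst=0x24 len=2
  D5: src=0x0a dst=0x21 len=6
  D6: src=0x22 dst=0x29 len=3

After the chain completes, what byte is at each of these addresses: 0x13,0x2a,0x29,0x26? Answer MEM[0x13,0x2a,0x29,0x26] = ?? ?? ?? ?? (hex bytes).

MEM[0x13,0x2a,0x29,0x26] = 26 26 c5 cf

#0 dst[0x1d+5] := {0x17,0x0b,0x5b,0x46,0xb4}
#1 dst[0x13+5] := {0x26,0x87,0xa7,0xcf,0x8d}
#2 dst[0x27+4] := {0x26,0x87,0xa7,0xcf}
#3 dst[0x1e+5] := {0xaa,0xbb,0x6b,0x09,0x53}
#4 dst[0x24+2] := {0x6b,0x09}
#5 dst[0x21+6] := {0xc9,0xc5,0x26,0x87,0xa7,0xcf}
#6 dst[0x29+3] := {0xc5,0x26,0x87}
query mem[0x13]=0x26, mem[0x2a]=0x26, mem[0x29]=0xc5, mem[0x26]=0xcf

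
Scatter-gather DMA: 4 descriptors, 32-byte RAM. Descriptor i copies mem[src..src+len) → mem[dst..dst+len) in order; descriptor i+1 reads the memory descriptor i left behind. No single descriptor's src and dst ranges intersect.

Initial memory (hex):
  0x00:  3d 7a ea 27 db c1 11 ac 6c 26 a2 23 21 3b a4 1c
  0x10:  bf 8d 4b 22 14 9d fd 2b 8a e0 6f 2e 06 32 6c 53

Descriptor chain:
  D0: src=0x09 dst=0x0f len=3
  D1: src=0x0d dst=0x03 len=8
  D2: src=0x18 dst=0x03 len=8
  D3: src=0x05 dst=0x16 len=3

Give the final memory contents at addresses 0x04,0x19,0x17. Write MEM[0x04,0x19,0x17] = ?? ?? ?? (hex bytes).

MEM[0x04,0x19,0x17] = e0 e0 2e

D0: mem[0x0f..0x11] <- [26 a2 23]
D1: mem[0x03..0x0a] <- [3b a4 26 a2 23 4b 22 14]
D2: mem[0x03..0x0a] <- [8a e0 6f 2e 06 32 6c 53]
D3: mem[0x16..0x18] <- [6f 2e 06]
query mem[0x04]=0xe0, mem[0x19]=0xe0, mem[0x17]=0x2e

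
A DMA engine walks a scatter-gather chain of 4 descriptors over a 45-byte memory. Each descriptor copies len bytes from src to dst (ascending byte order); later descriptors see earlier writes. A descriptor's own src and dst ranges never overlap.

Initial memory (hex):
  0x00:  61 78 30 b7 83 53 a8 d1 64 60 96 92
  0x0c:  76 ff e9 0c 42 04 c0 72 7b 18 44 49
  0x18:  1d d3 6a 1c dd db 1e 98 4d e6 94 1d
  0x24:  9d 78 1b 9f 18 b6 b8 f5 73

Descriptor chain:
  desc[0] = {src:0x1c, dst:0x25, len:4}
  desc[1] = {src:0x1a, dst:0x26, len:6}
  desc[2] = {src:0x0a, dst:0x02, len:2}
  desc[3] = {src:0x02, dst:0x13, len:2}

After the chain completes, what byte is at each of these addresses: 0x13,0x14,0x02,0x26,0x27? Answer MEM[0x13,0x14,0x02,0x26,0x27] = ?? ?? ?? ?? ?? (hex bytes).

MEM[0x13,0x14,0x02,0x26,0x27] = 96 92 96 6a 1c

#0 dst[0x25+4] := {0xdd,0xdb,0x1e,0x98}
#1 dst[0x26+6] := {0x6a,0x1c,0xdd,0xdb,0x1e,0x98}
#2 dst[0x02+2] := {0x96,0x92}
#3 dst[0x13+2] := {0x96,0x92}
query mem[0x13]=0x96, mem[0x14]=0x92, mem[0x02]=0x96, mem[0x26]=0x6a, mem[0x27]=0x1c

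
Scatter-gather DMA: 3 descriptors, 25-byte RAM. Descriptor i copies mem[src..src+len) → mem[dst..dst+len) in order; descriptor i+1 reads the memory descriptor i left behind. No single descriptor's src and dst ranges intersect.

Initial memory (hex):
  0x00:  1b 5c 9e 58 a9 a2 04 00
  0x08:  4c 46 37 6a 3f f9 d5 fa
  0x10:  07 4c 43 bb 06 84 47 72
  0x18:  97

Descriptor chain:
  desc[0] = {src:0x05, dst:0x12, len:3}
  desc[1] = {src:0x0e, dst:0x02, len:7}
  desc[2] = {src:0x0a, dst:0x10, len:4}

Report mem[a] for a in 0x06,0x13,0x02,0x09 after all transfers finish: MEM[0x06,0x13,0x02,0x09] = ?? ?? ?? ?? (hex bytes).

#0 dst[0x12+3] := {0xa2,0x04,0x00}
#1 dst[0x02+7] := {0xd5,0xfa,0x07,0x4c,0xa2,0x04,0x00}
#2 dst[0x10+4] := {0x37,0x6a,0x3f,0xf9}
query mem[0x06]=0xa2, mem[0x13]=0xf9, mem[0x02]=0xd5, mem[0x09]=0x46

MEM[0x06,0x13,0x02,0x09] = a2 f9 d5 46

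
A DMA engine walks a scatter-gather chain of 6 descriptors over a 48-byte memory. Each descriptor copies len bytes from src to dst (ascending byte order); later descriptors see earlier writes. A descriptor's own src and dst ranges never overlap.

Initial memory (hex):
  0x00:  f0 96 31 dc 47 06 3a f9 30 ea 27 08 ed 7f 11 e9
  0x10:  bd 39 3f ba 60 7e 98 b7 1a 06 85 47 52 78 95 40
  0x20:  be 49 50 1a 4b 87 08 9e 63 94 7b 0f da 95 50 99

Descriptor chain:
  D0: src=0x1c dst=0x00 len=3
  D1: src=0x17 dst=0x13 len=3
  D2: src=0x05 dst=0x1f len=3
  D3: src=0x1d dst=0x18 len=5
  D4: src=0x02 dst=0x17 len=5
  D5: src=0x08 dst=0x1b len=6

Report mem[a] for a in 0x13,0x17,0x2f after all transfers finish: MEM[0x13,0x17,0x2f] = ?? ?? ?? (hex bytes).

MEM[0x13,0x17,0x2f] = b7 95 99

[0] 0x1c->0x00 len=3 : 52 78 95
[1] 0x17->0x13 len=3 : b7 1a 06
[2] 0x05->0x1f len=3 : 06 3a f9
[3] 0x1d->0x18 len=5 : 78 95 06 3a f9
[4] 0x02->0x17 len=5 : 95 dc 47 06 3a
[5] 0x08->0x1b len=6 : 30 ea 27 08 ed 7f
query mem[0x13]=0xb7, mem[0x17]=0x95, mem[0x2f]=0x99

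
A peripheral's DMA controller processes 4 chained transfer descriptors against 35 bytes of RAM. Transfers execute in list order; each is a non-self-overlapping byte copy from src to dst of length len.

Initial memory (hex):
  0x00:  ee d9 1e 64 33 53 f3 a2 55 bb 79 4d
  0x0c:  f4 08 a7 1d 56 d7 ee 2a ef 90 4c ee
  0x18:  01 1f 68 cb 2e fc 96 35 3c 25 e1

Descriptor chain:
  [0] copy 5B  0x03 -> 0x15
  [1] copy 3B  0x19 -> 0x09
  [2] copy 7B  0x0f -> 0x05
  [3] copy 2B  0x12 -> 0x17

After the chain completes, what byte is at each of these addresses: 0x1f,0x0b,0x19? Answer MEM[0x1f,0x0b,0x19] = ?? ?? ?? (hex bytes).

[0] 0x03->0x15 len=5 : 64 33 53 f3 a2
[1] 0x19->0x09 len=3 : a2 68 cb
[2] 0x0f->0x05 len=7 : 1d 56 d7 ee 2a ef 64
[3] 0x12->0x17 len=2 : ee 2a
query mem[0x1f]=0x35, mem[0x0b]=0x64, mem[0x19]=0xa2

MEM[0x1f,0x0b,0x19] = 35 64 a2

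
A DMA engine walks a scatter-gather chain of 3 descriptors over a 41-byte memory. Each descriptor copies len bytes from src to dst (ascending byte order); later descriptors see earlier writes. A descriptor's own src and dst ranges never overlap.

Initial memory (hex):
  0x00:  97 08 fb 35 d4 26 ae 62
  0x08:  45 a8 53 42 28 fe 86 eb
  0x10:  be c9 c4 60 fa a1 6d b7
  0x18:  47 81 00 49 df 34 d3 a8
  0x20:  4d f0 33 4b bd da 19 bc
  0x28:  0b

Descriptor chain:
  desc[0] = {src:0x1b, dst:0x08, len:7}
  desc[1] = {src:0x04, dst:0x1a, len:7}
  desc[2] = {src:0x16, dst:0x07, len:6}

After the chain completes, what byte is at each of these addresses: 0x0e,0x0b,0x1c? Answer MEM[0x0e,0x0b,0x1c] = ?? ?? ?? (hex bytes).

MEM[0x0e,0x0b,0x1c] = f0 d4 ae

  after D0: wrote 7B at 0x08 = 49df34d3a84df0
  after D1: wrote 7B at 0x1a = d426ae6249df34
  after D2: wrote 6B at 0x07 = 6db74781d426
query mem[0x0e]=0xf0, mem[0x0b]=0xd4, mem[0x1c]=0xae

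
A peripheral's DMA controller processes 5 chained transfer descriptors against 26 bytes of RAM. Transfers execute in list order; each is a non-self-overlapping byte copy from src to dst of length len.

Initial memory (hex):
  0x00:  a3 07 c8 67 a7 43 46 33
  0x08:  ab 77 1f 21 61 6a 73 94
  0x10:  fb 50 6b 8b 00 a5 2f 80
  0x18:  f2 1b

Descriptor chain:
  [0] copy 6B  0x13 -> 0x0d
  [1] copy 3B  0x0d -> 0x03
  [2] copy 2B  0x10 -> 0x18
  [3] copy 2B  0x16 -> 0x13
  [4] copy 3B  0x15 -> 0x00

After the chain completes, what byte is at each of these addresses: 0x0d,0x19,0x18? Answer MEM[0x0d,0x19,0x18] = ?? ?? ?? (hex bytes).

D0: mem[0x0d..0x12] <- [8b 00 a5 2f 80 f2]
D1: mem[0x03..0x05] <- [8b 00 a5]
D2: mem[0x18..0x19] <- [2f 80]
D3: mem[0x13..0x14] <- [2f 80]
D4: mem[0x00..0x02] <- [a5 2f 80]
query mem[0x0d]=0x8b, mem[0x19]=0x80, mem[0x18]=0x2f

MEM[0x0d,0x19,0x18] = 8b 80 2f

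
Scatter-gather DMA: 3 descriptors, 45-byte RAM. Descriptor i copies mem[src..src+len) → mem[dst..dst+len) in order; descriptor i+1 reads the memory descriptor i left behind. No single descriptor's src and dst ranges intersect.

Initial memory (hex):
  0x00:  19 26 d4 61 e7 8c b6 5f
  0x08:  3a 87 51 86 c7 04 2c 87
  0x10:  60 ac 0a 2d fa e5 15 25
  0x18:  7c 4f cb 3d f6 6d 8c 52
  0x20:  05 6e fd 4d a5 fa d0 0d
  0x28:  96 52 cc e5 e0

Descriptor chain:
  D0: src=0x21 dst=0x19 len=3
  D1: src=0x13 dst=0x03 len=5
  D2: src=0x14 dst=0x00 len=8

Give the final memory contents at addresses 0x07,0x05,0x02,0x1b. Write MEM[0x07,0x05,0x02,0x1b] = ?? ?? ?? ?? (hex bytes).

#0 dst[0x19+3] := {0x6e,0xfd,0x4d}
#1 dst[0x03+5] := {0x2d,0xfa,0xe5,0x15,0x25}
#2 dst[0x00+8] := {0xfa,0xe5,0x15,0x25,0x7c,0x6e,0xfd,0x4d}
query mem[0x07]=0x4d, mem[0x05]=0x6e, mem[0x02]=0x15, mem[0x1b]=0x4d

MEM[0x07,0x05,0x02,0x1b] = 4d 6e 15 4d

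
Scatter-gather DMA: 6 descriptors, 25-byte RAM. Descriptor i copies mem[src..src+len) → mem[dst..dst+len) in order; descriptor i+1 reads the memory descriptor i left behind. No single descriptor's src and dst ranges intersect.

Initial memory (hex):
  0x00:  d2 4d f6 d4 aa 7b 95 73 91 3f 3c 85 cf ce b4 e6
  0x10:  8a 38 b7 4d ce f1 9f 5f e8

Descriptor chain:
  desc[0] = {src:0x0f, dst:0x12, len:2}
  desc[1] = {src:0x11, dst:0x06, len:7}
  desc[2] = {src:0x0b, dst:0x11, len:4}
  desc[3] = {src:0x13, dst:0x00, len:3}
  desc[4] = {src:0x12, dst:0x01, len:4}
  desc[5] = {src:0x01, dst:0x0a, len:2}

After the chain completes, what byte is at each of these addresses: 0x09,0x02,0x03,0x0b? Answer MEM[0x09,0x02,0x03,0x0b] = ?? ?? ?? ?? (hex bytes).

#0 dst[0x12+2] := {0xe6,0x8a}
#1 dst[0x06+7] := {0x38,0xe6,0x8a,0xce,0xf1,0x9f,0x5f}
#2 dst[0x11+4] := {0x9f,0x5f,0xce,0xb4}
#3 dst[0x00+3] := {0xce,0xb4,0xf1}
#4 dst[0x01+4] := {0x5f,0xce,0xb4,0xf1}
#5 dst[0x0a+2] := {0x5f,0xce}
query mem[0x09]=0xce, mem[0x02]=0xce, mem[0x03]=0xb4, mem[0x0b]=0xce

MEM[0x09,0x02,0x03,0x0b] = ce ce b4 ce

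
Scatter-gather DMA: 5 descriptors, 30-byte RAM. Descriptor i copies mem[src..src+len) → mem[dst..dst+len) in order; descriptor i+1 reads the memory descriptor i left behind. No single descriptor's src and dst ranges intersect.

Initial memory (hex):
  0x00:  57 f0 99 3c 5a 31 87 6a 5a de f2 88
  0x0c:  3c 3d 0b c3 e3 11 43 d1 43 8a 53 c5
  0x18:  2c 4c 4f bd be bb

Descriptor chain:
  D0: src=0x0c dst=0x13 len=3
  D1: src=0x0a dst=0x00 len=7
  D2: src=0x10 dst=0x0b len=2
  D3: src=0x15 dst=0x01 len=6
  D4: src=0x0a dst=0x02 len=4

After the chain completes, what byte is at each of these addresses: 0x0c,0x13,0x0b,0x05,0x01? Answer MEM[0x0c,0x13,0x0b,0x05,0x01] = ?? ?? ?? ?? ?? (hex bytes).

MEM[0x0c,0x13,0x0b,0x05,0x01] = 11 3c e3 3d 0b

  after D0: wrote 3B at 0x13 = 3c3d0b
  after D1: wrote 7B at 0x00 = f2883c3d0bc3e3
  after D2: wrote 2B at 0x0b = e311
  after D3: wrote 6B at 0x01 = 0b53c52c4c4f
  after D4: wrote 4B at 0x02 = f2e3113d
query mem[0x0c]=0x11, mem[0x13]=0x3c, mem[0x0b]=0xe3, mem[0x05]=0x3d, mem[0x01]=0x0b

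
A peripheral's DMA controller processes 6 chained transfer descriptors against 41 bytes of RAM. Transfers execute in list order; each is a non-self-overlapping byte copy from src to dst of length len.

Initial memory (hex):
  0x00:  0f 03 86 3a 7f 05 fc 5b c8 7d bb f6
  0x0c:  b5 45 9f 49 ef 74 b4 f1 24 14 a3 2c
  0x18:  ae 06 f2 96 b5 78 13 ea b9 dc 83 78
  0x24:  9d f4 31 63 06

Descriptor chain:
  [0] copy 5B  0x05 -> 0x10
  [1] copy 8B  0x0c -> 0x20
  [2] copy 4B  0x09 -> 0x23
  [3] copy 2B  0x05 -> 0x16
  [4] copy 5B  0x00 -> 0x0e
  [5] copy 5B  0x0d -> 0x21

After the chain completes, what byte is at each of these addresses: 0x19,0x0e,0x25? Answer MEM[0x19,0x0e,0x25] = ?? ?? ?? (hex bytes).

D0: mem[0x10..0x14] <- [05 fc 5b c8 7d]
D1: mem[0x20..0x27] <- [b5 45 9f 49 05 fc 5b c8]
D2: mem[0x23..0x26] <- [7d bb f6 b5]
D3: mem[0x16..0x17] <- [05 fc]
D4: mem[0x0e..0x12] <- [0f 03 86 3a 7f]
D5: mem[0x21..0x25] <- [45 0f 03 86 3a]
query mem[0x19]=0x06, mem[0x0e]=0x0f, mem[0x25]=0x3a

MEM[0x19,0x0e,0x25] = 06 0f 3a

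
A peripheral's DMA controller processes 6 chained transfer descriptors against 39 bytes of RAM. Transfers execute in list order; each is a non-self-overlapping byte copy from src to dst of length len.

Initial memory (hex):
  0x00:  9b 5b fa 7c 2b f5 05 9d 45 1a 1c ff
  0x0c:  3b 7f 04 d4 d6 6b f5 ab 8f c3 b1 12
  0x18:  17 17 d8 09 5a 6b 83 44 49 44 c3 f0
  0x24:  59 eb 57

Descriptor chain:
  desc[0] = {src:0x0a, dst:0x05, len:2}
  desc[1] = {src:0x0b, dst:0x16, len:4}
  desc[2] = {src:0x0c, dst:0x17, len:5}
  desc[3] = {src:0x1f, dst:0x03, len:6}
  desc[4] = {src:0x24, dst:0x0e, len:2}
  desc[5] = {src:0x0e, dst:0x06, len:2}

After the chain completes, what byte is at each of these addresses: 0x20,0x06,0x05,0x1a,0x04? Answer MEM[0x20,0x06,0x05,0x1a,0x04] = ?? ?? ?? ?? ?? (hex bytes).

D0: mem[0x05..0x06] <- [1c ff]
D1: mem[0x16..0x19] <- [ff 3b 7f 04]
D2: mem[0x17..0x1b] <- [3b 7f 04 d4 d6]
D3: mem[0x03..0x08] <- [44 49 44 c3 f0 59]
D4: mem[0x0e..0x0f] <- [59 eb]
D5: mem[0x06..0x07] <- [59 eb]
query mem[0x20]=0x49, mem[0x06]=0x59, mem[0x05]=0x44, mem[0x1a]=0xd4, mem[0x04]=0x49

MEM[0x20,0x06,0x05,0x1a,0x04] = 49 59 44 d4 49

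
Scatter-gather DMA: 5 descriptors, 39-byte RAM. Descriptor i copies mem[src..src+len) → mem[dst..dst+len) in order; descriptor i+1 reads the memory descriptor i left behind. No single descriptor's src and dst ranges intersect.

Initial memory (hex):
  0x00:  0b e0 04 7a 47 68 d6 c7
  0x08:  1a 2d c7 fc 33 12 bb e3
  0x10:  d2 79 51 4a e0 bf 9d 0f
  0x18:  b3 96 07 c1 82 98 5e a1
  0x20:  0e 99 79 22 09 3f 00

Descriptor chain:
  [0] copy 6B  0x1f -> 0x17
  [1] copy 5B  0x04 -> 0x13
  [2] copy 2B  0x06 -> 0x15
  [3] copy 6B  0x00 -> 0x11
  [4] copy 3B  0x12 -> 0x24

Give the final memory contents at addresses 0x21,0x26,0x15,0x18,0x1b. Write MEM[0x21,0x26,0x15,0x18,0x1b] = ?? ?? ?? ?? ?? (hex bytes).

  after D0: wrote 6B at 0x17 = a10e99792209
  after D1: wrote 5B at 0x13 = 4768d6c71a
  after D2: wrote 2B at 0x15 = d6c7
  after D3: wrote 6B at 0x11 = 0be0047a4768
  after D4: wrote 3B at 0x24 = e0047a
query mem[0x21]=0x99, mem[0x26]=0x7a, mem[0x15]=0x47, mem[0x18]=0x0e, mem[0x1b]=0x22

MEM[0x21,0x26,0x15,0x18,0x1b] = 99 7a 47 0e 22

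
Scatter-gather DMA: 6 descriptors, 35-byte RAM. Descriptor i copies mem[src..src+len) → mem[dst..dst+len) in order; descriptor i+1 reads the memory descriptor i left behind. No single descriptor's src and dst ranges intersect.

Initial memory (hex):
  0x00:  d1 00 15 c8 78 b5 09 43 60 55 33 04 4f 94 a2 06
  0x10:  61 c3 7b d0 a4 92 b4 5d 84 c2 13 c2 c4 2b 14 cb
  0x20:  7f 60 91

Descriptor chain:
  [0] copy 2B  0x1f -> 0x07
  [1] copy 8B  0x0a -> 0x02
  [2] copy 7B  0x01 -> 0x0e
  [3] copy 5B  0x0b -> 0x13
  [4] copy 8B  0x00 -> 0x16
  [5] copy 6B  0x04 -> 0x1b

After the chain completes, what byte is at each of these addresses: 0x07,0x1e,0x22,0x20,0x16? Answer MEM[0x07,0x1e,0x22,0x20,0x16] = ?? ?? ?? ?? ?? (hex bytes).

#0 dst[0x07+2] := {0xcb,0x7f}
#1 dst[0x02+8] := {0x33,0x04,0x4f,0x94,0xa2,0x06,0x61,0xc3}
#2 dst[0x0e+7] := {0x00,0x33,0x04,0x4f,0x94,0xa2,0x06}
#3 dst[0x13+5] := {0x04,0x4f,0x94,0x00,0x33}
#4 dst[0x16+8] := {0xd1,0x00,0x33,0x04,0x4f,0x94,0xa2,0x06}
#5 dst[0x1b+6] := {0x4f,0x94,0xa2,0x06,0x61,0xc3}
query mem[0x07]=0x06, mem[0x1e]=0x06, mem[0x22]=0x91, mem[0x20]=0xc3, mem[0x16]=0xd1

MEM[0x07,0x1e,0x22,0x20,0x16] = 06 06 91 c3 d1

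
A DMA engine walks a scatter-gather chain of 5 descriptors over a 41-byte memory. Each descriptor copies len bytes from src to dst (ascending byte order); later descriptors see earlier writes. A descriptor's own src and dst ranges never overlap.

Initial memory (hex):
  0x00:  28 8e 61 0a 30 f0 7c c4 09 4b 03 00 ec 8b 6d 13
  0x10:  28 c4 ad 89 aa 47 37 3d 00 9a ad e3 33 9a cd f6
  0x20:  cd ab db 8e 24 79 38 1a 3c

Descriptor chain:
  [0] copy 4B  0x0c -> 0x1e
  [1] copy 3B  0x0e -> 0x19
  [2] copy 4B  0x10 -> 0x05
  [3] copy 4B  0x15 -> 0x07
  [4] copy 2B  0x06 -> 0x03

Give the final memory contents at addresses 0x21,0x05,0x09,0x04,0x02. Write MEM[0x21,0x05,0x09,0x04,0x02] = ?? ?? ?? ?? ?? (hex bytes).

D0: mem[0x1e..0x21] <- [ec 8b 6d 13]
D1: mem[0x19..0x1b] <- [6d 13 28]
D2: mem[0x05..0x08] <- [28 c4 ad 89]
D3: mem[0x07..0x0a] <- [47 37 3d 00]
D4: mem[0x03..0x04] <- [c4 47]
query mem[0x21]=0x13, mem[0x05]=0x28, mem[0x09]=0x3d, mem[0x04]=0x47, mem[0x02]=0x61

MEM[0x21,0x05,0x09,0x04,0x02] = 13 28 3d 47 61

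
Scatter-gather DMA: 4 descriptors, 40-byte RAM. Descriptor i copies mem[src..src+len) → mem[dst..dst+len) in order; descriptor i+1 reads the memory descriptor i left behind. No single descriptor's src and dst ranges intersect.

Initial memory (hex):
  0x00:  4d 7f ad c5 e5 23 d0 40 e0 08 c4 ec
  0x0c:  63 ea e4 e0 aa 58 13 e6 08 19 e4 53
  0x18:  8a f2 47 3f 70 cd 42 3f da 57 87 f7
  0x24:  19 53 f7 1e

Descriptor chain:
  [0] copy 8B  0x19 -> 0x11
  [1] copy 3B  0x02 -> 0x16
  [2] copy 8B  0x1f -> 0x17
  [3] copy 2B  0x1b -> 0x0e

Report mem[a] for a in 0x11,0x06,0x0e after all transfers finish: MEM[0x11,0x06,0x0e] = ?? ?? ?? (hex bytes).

MEM[0x11,0x06,0x0e] = f2 d0 f7

D0: mem[0x11..0x18] <- [f2 47 3f 70 cd 42 3f da]
D1: mem[0x16..0x18] <- [ad c5 e5]
D2: mem[0x17..0x1e] <- [3f da 57 87 f7 19 53 f7]
D3: mem[0x0e..0x0f] <- [f7 19]
query mem[0x11]=0xf2, mem[0x06]=0xd0, mem[0x0e]=0xf7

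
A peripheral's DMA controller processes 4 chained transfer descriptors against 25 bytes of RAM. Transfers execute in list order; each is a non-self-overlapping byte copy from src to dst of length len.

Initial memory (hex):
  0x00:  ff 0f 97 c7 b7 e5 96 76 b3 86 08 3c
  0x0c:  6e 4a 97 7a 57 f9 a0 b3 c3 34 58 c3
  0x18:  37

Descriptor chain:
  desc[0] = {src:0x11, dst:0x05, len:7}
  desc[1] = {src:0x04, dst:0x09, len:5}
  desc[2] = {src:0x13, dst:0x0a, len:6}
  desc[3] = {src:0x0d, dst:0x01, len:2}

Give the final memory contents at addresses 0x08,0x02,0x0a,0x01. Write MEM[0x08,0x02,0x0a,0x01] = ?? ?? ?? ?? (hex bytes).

[0] 0x11->0x05 len=7 : f9 a0 b3 c3 34 58 c3
[1] 0x04->0x09 len=5 : b7 f9 a0 b3 c3
[2] 0x13->0x0a len=6 : b3 c3 34 58 c3 37
[3] 0x0d->0x01 len=2 : 58 c3
query mem[0x08]=0xc3, mem[0x02]=0xc3, mem[0x0a]=0xb3, mem[0x01]=0x58

MEM[0x08,0x02,0x0a,0x01] = c3 c3 b3 58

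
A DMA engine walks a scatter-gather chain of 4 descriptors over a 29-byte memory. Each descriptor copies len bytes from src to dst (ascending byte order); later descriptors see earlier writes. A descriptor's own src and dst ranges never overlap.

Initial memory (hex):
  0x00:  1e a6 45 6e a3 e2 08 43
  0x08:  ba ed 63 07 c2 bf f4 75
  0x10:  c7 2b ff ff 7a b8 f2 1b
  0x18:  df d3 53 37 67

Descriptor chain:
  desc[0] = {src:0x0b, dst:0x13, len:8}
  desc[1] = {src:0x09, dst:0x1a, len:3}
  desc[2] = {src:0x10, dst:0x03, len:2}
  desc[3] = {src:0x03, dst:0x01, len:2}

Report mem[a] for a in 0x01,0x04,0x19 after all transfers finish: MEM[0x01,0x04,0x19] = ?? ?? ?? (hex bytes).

MEM[0x01,0x04,0x19] = c7 2b 2b

D0: mem[0x13..0x1a] <- [07 c2 bf f4 75 c7 2b ff]
D1: mem[0x1a..0x1c] <- [ed 63 07]
D2: mem[0x03..0x04] <- [c7 2b]
D3: mem[0x01..0x02] <- [c7 2b]
query mem[0x01]=0xc7, mem[0x04]=0x2b, mem[0x19]=0x2b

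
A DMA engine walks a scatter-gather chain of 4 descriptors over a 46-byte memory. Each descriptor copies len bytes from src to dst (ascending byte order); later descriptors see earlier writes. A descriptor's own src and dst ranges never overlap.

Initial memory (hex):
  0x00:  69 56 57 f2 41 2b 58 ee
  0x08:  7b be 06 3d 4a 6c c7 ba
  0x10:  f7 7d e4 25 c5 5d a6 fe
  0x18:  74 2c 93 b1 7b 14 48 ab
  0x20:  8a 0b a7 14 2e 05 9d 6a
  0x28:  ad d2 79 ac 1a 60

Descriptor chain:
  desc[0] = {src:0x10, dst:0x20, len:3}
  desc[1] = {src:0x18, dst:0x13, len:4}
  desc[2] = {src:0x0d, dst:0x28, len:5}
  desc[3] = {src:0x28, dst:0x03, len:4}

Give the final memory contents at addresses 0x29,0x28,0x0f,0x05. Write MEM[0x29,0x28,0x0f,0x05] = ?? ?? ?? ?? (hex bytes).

D0: mem[0x20..0x22] <- [f7 7d e4]
D1: mem[0x13..0x16] <- [74 2c 93 b1]
D2: mem[0x28..0x2c] <- [6c c7 ba f7 7d]
D3: mem[0x03..0x06] <- [6c c7 ba f7]
query mem[0x29]=0xc7, mem[0x28]=0x6c, mem[0x0f]=0xba, mem[0x05]=0xba

MEM[0x29,0x28,0x0f,0x05] = c7 6c ba ba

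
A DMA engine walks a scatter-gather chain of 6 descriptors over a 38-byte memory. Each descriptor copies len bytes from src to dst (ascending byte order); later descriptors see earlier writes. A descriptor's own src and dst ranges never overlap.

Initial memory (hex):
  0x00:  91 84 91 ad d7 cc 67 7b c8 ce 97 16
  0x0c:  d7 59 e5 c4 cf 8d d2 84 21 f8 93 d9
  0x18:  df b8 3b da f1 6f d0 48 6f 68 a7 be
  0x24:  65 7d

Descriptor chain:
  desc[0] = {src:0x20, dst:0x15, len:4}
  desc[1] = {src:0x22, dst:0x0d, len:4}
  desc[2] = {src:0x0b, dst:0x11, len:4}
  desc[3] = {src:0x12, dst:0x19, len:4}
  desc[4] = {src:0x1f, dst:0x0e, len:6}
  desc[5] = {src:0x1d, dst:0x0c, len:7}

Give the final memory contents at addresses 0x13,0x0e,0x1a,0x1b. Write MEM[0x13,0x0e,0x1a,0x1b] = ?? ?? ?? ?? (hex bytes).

MEM[0x13,0x0e,0x1a,0x1b] = 65 48 a7 be

D0: mem[0x15..0x18] <- [6f 68 a7 be]
D1: mem[0x0d..0x10] <- [a7 be 65 7d]
D2: mem[0x11..0x14] <- [16 d7 a7 be]
D3: mem[0x19..0x1c] <- [d7 a7 be 6f]
D4: mem[0x0e..0x13] <- [48 6f 68 a7 be 65]
D5: mem[0x0c..0x12] <- [6f d0 48 6f 68 a7 be]
query mem[0x13]=0x65, mem[0x0e]=0x48, mem[0x1a]=0xa7, mem[0x1b]=0xbe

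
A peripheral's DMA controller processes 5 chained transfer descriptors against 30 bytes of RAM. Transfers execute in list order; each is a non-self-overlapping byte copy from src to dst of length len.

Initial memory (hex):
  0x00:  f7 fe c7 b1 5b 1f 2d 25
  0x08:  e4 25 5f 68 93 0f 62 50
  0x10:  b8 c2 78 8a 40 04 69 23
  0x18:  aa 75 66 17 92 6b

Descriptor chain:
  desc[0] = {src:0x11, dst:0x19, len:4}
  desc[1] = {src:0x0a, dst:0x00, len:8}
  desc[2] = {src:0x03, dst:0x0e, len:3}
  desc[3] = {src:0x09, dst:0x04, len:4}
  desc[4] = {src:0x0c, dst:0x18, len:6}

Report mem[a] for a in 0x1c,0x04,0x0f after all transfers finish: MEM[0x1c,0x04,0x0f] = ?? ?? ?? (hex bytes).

[0] 0x11->0x19 len=4 : c2 78 8a 40
[1] 0x0a->0x00 len=8 : 5f 68 93 0f 62 50 b8 c2
[2] 0x03->0x0e len=3 : 0f 62 50
[3] 0x09->0x04 len=4 : 25 5f 68 93
[4] 0x0c->0x18 len=6 : 93 0f 0f 62 50 c2
query mem[0x1c]=0x50, mem[0x04]=0x25, mem[0x0f]=0x62

MEM[0x1c,0x04,0x0f] = 50 25 62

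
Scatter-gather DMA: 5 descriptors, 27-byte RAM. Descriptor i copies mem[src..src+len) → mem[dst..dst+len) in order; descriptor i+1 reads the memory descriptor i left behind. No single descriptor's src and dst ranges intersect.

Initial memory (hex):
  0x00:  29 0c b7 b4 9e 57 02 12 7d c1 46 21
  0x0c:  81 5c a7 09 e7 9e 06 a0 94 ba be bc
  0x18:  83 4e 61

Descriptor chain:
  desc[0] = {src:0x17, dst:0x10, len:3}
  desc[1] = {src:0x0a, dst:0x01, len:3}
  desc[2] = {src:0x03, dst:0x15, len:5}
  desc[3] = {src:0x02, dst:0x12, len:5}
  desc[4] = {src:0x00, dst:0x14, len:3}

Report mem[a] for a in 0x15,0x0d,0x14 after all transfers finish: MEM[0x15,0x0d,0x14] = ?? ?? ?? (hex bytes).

#0 dst[0x10+3] := {0xbc,0x83,0x4e}
#1 dst[0x01+3] := {0x46,0x21,0x81}
#2 dst[0x15+5] := {0x81,0x9e,0x57,0x02,0x12}
#3 dst[0x12+5] := {0x21,0x81,0x9e,0x57,0x02}
#4 dst[0x14+3] := {0x29,0x46,0x21}
query mem[0x15]=0x46, mem[0x0d]=0x5c, mem[0x14]=0x29

MEM[0x15,0x0d,0x14] = 46 5c 29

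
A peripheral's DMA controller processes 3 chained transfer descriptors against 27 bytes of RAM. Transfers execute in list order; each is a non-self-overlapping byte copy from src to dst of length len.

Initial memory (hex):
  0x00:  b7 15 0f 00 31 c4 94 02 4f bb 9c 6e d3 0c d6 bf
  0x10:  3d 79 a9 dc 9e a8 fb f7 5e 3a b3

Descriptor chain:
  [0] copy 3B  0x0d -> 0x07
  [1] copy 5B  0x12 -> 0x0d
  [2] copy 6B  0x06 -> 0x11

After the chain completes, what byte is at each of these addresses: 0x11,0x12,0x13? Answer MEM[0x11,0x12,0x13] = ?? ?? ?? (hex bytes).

D0: mem[0x07..0x09] <- [0c d6 bf]
D1: mem[0x0d..0x11] <- [a9 dc 9e a8 fb]
D2: mem[0x11..0x16] <- [94 0c d6 bf 9c 6e]
query mem[0x11]=0x94, mem[0x12]=0x0c, mem[0x13]=0xd6

MEM[0x11,0x12,0x13] = 94 0c d6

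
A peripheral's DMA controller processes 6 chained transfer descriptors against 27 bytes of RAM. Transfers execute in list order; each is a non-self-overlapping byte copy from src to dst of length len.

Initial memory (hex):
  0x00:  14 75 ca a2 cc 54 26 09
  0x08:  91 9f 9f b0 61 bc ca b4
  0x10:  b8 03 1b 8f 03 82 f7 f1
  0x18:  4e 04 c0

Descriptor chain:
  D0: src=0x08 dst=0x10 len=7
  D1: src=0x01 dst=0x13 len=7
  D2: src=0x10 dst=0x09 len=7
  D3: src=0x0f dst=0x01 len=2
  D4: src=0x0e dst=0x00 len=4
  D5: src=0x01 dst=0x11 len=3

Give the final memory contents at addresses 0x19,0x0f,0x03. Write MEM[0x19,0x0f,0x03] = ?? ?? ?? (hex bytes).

MEM[0x19,0x0f,0x03] = 09 cc 9f

D0: mem[0x10..0x16] <- [91 9f 9f b0 61 bc ca]
D1: mem[0x13..0x19] <- [75 ca a2 cc 54 26 09]
D2: mem[0x09..0x0f] <- [91 9f 9f 75 ca a2 cc]
D3: mem[0x01..0x02] <- [cc 91]
D4: mem[0x00..0x03] <- [a2 cc 91 9f]
D5: mem[0x11..0x13] <- [cc 91 9f]
query mem[0x19]=0x09, mem[0x0f]=0xcc, mem[0x03]=0x9f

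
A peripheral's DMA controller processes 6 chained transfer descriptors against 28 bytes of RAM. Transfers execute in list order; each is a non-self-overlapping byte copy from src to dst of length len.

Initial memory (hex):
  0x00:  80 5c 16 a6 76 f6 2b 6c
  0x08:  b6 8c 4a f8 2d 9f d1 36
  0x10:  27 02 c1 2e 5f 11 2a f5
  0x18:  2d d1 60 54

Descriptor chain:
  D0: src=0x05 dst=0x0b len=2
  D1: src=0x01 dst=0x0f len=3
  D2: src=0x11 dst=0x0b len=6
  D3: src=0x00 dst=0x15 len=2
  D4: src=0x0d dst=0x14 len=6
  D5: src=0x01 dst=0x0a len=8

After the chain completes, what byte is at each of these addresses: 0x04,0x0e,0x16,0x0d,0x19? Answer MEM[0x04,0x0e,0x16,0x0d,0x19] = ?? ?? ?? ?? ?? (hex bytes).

  after D0: wrote 2B at 0x0b = f62b
  after D1: wrote 3B at 0x0f = 5c16a6
  after D2: wrote 6B at 0x0b = a6c12e5f112a
  after D3: wrote 2B at 0x15 = 805c
  after D4: wrote 6B at 0x14 = 2e5f112aa6c1
  after D5: wrote 8B at 0x0a = 5c16a676f62b6cb6
query mem[0x04]=0x76, mem[0x0e]=0xf6, mem[0x16]=0x11, mem[0x0d]=0x76, mem[0x19]=0xc1

MEM[0x04,0x0e,0x16,0x0d,0x19] = 76 f6 11 76 c1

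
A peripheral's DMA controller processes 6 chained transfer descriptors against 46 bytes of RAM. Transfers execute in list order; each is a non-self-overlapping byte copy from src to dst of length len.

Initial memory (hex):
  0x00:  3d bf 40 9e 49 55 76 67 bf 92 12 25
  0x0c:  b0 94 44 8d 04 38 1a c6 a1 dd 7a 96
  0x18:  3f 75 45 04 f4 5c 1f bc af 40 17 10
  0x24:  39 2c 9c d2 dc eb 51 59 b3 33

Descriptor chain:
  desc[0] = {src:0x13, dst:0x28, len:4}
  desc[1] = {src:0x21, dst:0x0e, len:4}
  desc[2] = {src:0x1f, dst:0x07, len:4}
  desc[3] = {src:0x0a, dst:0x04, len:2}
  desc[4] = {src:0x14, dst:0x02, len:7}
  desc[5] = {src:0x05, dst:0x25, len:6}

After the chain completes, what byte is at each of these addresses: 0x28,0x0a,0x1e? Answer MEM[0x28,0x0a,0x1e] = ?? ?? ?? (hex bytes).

D0: mem[0x28..0x2b] <- [c6 a1 dd 7a]
D1: mem[0x0e..0x11] <- [40 17 10 39]
D2: mem[0x07..0x0a] <- [bc af 40 17]
D3: mem[0x04..0x05] <- [17 25]
D4: mem[0x02..0x08] <- [a1 dd 7a 96 3f 75 45]
D5: mem[0x25..0x2a] <- [96 3f 75 45 40 17]
query mem[0x28]=0x45, mem[0x0a]=0x17, mem[0x1e]=0x1f

MEM[0x28,0x0a,0x1e] = 45 17 1f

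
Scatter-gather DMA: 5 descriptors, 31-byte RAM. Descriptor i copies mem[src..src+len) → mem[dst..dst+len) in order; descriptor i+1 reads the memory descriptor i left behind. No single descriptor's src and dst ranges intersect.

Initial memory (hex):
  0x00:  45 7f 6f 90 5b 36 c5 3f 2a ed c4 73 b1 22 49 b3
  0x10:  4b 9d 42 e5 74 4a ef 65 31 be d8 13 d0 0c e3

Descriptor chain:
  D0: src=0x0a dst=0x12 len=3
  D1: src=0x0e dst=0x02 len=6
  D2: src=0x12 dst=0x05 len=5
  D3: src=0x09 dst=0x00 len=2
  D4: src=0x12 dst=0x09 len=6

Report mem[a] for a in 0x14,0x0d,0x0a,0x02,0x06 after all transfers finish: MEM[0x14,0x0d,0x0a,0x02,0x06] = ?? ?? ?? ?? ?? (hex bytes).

MEM[0x14,0x0d,0x0a,0x02,0x06] = b1 ef 73 49 73

#0 dst[0x12+3] := {0xc4,0x73,0xb1}
#1 dst[0x02+6] := {0x49,0xb3,0x4b,0x9d,0xc4,0x73}
#2 dst[0x05+5] := {0xc4,0x73,0xb1,0x4a,0xef}
#3 dst[0x00+2] := {0xef,0xc4}
#4 dst[0x09+6] := {0xc4,0x73,0xb1,0x4a,0xef,0x65}
query mem[0x14]=0xb1, mem[0x0d]=0xef, mem[0x0a]=0x73, mem[0x02]=0x49, mem[0x06]=0x73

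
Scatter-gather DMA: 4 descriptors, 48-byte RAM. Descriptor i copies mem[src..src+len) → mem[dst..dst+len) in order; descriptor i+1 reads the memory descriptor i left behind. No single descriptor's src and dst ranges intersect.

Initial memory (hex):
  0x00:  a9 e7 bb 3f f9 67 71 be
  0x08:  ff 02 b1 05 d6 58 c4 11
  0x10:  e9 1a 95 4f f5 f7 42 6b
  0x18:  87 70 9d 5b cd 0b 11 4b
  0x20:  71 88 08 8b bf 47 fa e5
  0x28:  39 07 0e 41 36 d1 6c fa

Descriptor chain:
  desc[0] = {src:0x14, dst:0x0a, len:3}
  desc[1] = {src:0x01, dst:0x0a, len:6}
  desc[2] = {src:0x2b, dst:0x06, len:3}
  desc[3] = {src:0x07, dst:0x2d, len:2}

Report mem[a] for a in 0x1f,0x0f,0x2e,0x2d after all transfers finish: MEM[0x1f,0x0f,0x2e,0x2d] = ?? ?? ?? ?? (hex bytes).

MEM[0x1f,0x0f,0x2e,0x2d] = 4b 71 d1 36

D0: mem[0x0a..0x0c] <- [f5 f7 42]
D1: mem[0x0a..0x0f] <- [e7 bb 3f f9 67 71]
D2: mem[0x06..0x08] <- [41 36 d1]
D3: mem[0x2d..0x2e] <- [36 d1]
query mem[0x1f]=0x4b, mem[0x0f]=0x71, mem[0x2e]=0xd1, mem[0x2d]=0x36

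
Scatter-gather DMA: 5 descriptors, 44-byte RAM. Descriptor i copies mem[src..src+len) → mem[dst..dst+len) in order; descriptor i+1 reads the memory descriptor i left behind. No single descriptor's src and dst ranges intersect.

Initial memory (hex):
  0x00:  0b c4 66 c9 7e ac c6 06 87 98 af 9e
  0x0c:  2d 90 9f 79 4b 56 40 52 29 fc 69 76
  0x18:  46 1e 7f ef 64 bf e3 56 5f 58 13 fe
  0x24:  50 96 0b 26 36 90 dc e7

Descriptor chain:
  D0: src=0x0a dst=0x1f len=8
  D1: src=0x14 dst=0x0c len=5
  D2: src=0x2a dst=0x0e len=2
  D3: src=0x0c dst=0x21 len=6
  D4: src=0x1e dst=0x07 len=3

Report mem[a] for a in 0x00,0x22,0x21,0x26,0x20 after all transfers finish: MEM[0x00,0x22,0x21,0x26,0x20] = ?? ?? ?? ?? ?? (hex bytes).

  after D0: wrote 8B at 0x1f = af9e2d909f794b56
  after D1: wrote 5B at 0x0c = 29fc697646
  after D2: wrote 2B at 0x0e = dce7
  after D3: wrote 6B at 0x21 = 29fcdce74656
  after D4: wrote 3B at 0x07 = e3af9e
query mem[0x00]=0x0b, mem[0x22]=0xfc, mem[0x21]=0x29, mem[0x26]=0x56, mem[0x20]=0x9e

MEM[0x00,0x22,0x21,0x26,0x20] = 0b fc 29 56 9e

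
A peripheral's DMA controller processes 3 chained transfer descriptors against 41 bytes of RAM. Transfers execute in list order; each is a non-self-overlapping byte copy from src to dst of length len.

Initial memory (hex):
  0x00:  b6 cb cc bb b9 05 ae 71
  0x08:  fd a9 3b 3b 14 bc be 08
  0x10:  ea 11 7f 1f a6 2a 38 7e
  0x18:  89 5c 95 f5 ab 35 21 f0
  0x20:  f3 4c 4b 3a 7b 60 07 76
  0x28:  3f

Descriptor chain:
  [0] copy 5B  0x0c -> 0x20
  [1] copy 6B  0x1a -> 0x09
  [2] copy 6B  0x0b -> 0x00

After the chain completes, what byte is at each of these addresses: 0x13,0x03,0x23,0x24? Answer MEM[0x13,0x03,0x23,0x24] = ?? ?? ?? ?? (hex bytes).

[0] 0x0c->0x20 len=5 : 14 bc be 08 ea
[1] 0x1a->0x09 len=6 : 95 f5 ab 35 21 f0
[2] 0x0b->0x00 len=6 : ab 35 21 f0 08 ea
query mem[0x13]=0x1f, mem[0x03]=0xf0, mem[0x23]=0x08, mem[0x24]=0xea

MEM[0x13,0x03,0x23,0x24] = 1f f0 08 ea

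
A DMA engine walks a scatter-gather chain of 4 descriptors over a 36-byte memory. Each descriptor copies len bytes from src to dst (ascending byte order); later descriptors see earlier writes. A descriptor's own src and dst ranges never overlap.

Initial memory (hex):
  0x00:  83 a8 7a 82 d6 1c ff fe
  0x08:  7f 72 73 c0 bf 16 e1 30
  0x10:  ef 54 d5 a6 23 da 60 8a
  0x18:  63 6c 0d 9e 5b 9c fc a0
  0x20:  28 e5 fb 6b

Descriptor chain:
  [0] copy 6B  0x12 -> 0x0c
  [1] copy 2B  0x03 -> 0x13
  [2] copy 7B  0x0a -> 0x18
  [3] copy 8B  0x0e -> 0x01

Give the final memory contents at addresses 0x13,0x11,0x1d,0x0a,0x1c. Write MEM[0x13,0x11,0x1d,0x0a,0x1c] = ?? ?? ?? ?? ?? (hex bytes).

MEM[0x13,0x11,0x1d,0x0a,0x1c] = 82 8a da 73 23

#0 dst[0x0c+6] := {0xd5,0xa6,0x23,0xda,0x60,0x8a}
#1 dst[0x13+2] := {0x82,0xd6}
#2 dst[0x18+7] := {0x73,0xc0,0xd5,0xa6,0x23,0xda,0x60}
#3 dst[0x01+8] := {0x23,0xda,0x60,0x8a,0xd5,0x82,0xd6,0xda}
query mem[0x13]=0x82, mem[0x11]=0x8a, mem[0x1d]=0xda, mem[0x0a]=0x73, mem[0x1c]=0x23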